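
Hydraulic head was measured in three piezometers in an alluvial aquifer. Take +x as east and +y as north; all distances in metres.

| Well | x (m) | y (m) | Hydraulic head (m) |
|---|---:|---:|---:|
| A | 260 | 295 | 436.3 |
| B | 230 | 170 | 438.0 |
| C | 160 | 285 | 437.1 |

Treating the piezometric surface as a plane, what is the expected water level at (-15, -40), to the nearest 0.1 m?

Three-point gradient (reference A): Δ to B = (-30, -125, +1.7), Δ to C = (-100, -10, +0.8).
∂h/∂x = -0.006803, ∂h/∂y = -0.01197 (det = -12200).
h(-15, -40) = 436.3 + (-0.006803)·(-275) + (-0.01197)·(-335) = 436.3 +1.871 +4.009 = 442.180 m.

442.2 m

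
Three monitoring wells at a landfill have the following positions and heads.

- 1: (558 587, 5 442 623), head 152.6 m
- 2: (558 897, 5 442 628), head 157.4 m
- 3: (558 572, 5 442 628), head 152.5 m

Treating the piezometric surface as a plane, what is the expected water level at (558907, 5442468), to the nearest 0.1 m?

Taking 1 as reference: 2−1 = (310, 5, +4.8); 3−1 = (-15, 5, -0.1).
Determinant of the coordinate differences = 310·5 − (-15)·5 = 1625.
∂h/∂x = [(+4.8)·5 − (-0.1)·5] / 1625 = +0.01508
∂h/∂y = [310·(-0.1) − (-15)·(+4.8)] / 1625 = +0.02523
h(558907, 5442468) = 152.6 + (+0.01508)·(320) + (+0.02523)·(-155) = 152.6 +4.825 -3.911 = 153.514 m.

153.5 m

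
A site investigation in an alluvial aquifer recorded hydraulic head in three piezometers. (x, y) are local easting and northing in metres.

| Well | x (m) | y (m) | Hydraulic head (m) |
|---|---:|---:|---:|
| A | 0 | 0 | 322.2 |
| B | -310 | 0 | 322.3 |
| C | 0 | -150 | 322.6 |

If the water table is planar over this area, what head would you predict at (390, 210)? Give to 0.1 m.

321.5 m

∂h/∂x = (322.3 − 322.2) / (-310 − 0) = -0.0003226
∂h/∂y = (322.6 − 322.2) / (-150 − 0) = -0.002667
h(390, 210) = 322.2 + (-0.0003226)·(390) + (-0.002667)·(210) = 322.2 -0.126 -0.560 = 321.514 m.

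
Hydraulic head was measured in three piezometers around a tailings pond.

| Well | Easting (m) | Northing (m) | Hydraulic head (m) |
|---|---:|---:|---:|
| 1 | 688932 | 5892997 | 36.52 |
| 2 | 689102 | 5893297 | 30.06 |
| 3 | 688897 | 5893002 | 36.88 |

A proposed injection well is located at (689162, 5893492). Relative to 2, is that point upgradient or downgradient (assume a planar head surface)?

downgradient

Taking 1 as reference: 2−1 = (170, 300, -6.46); 3−1 = (-35, 5, +0.36).
Solve a·Δx + b·Δy = Δh: det = 170·5 − (-35)·300 = 11350.
∂h/∂x = [(-6.46)·5 − (+0.36)·300] / 11350 = -0.01236
∂h/∂y = [170·(+0.36) − (-35)·(-6.46)] / 11350 = -0.01453
Head at (689162, 5893492) = 36.52 + (-0.01236)·(230) + (-0.01453)·(495) = 26.49 m.
That is lower than the 30.06 m at 2, so the point is downgradient.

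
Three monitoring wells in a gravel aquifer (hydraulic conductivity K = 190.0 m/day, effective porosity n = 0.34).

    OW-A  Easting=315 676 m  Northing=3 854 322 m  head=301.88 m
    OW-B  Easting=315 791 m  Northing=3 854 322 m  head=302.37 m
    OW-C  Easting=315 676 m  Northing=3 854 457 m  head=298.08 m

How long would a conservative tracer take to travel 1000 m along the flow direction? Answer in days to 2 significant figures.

∂h/∂x = (302.37 − 301.88) / (315791 − 315676) = +0.004261
∂h/∂y = (298.08 − 301.88) / (3854457 − 3854322) = -0.02815
|∇h| = √(0.004261² + -0.02815²) = 0.02847
Seepage velocity v = K·i/n = 190.0 × 0.02847 / 0.34 = 15.91 m/day.
t = 1000 / 15.91 = 62.85 days.

63 days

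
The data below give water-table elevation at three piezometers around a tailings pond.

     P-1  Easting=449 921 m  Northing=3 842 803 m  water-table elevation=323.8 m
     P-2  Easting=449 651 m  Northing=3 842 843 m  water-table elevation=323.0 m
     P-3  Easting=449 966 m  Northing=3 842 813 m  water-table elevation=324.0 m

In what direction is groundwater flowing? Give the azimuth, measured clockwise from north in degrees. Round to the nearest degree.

222°

With h = a·x + b·y + c and P-1 as origin, the differences give:
  (-270)·a + 40·b = -0.8
  45·a + 10·b = +0.2
Eliminate b (×10 and ×40, subtract): -4500·a = -16.00 → a = ∂h/∂x = +0.003556
Back-substitute: b = ∂h/∂y = +0.004000.
Flow direction (−∇h) has components (-0.003556 E, -0.004000 N).
Azimuth = atan2(E, N) = atan2(-0.003556, -0.004000) = 221.6° ≈ 222°.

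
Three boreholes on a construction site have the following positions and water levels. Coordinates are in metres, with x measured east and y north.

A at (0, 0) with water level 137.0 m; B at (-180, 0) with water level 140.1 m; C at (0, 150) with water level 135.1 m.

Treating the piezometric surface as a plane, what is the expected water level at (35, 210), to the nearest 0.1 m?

133.7 m

∂h/∂x = (140.1 − 137.0) / (-180 − 0) = -0.01722
∂h/∂y = (135.1 − 137.0) / (150 − 0) = -0.01267
h(35, 210) = 137.0 + (-0.01722)·(35) + (-0.01267)·(210) = 137.0 -0.603 -2.660 = 133.737 m.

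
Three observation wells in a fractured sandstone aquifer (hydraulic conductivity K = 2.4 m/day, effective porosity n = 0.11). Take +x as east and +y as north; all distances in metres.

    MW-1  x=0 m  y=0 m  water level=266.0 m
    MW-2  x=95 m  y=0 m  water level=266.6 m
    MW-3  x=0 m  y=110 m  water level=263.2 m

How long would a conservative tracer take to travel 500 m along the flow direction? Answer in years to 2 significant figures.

∂h/∂x = (266.6 − 266.0) / (95 − 0) = +0.006316
∂h/∂y = (263.2 − 266.0) / (110 − 0) = -0.02545
|∇h| = √(0.006316² + -0.02545²) = 0.02622
Seepage velocity v = K·i/n = 2.4 × 0.02622 / 0.11 = 0.5721 m/day.
t = 500 / 0.5721 = 874 days = 2.39 years.

2.4 years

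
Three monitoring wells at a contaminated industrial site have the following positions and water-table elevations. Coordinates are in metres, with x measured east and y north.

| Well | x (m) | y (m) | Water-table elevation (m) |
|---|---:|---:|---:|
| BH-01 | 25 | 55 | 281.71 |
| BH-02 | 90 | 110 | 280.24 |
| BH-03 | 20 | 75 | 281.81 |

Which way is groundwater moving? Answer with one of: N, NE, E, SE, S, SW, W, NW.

E

With h = a·x + b·y + c and BH-01 as origin, the differences give:
  65·a + 55·b = -1.47
  (-5)·a + 20·b = +0.10
Eliminate b (×20 and ×55, subtract): 1575·a = -34.900 → a = ∂h/∂x = -0.02216
Back-substitute: b = ∂h/∂y = -0.0005397.
Flow = −∇h = (+0.02216 east, +0.0005397 north), which points east.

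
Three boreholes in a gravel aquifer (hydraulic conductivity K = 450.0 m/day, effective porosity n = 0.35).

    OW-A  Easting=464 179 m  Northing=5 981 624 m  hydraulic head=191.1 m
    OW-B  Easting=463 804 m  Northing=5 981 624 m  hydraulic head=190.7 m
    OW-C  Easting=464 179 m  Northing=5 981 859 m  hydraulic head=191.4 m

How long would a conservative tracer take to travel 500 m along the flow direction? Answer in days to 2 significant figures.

∂h/∂x = (190.7 − 191.1) / (463804 − 464179) = +0.001067
∂h/∂y = (191.4 − 191.1) / (5981859 − 5981624) = +0.001277
|∇h| = √(0.001067² + 0.001277²) = 0.001664
Seepage velocity v = K·i/n = 450.0 × 0.001664 / 0.35 = 2.139 m/day.
t = 500 / 2.139 = 233.8 days.

230 days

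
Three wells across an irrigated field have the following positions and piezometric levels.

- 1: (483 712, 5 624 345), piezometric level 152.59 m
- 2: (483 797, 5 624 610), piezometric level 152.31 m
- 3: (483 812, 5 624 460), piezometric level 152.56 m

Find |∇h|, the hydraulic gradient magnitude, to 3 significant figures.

0.00210

Taking 1 as reference: 2−1 = (85, 265, -0.28); 3−1 = (100, 115, -0.03).
Determinant of the coordinate differences = 85·115 − 100·265 = -16725.
∂h/∂x = [(-0.28)·115 − (-0.03)·265] / -16725 = +0.001450
∂h/∂y = [85·(-0.03) − 100·(-0.28)] / -16725 = -0.001522
|∇h| = √(0.001450² + -0.001522²) = 0.002102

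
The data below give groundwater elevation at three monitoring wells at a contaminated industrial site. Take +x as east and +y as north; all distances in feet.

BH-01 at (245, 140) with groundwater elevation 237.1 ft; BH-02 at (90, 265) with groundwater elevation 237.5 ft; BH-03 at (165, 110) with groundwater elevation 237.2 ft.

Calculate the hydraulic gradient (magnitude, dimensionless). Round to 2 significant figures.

Three-point gradient (reference BH-01): Δ to BH-02 = (-155, 125, +0.4), Δ to BH-03 = (-80, -30, +0.1).
∂h/∂x = -0.001672, ∂h/∂y = +0.001126 (det = 14650).
|∇h| = √(-0.001672² + 0.001126²) = 0.002016

0.0020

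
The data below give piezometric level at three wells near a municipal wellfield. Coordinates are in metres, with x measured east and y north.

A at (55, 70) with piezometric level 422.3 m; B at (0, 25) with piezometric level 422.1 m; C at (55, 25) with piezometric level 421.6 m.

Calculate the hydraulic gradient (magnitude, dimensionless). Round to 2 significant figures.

With h = a·x + b·y + c and A as origin, the differences give:
  (-55)·a + (-45)·b = -0.2
  0·a + (-45)·b = -0.7
Eliminate b (×(-45) and ×(-45), subtract): 2475·a = -22.50 → a = ∂h/∂x = -0.009091
Back-substitute: b = ∂h/∂y = +0.01556.
|∇h| = √(-0.009091² + 0.01556²) = 0.01802

0.018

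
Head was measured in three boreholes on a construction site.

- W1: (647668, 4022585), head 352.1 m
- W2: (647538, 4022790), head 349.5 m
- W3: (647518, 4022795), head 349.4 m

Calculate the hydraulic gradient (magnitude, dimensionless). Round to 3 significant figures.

Three-point gradient (reference W1): Δ to W2 = (-130, 205, -2.6), Δ to W3 = (-150, 210, -2.7).
∂h/∂x = +0.002174, ∂h/∂y = -0.01130 (det = 3450).
|∇h| = √(0.002174² + -0.01130²) = 0.01151

0.0115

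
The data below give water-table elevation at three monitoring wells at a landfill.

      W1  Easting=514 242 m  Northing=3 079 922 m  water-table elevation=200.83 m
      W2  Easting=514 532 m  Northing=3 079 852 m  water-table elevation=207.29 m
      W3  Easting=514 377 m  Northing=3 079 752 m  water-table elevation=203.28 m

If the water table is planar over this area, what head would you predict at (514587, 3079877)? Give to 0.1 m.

Taking W1 as reference: W2−W1 = (290, -70, +6.46); W3−W1 = (135, -170, +2.45).
Determinant of the coordinate differences = 290·(-170) − 135·(-70) = -39850.
∂h/∂x = [(+6.46)·(-170) − (+2.45)·(-70)] / -39850 = +0.02325
∂h/∂y = [290·(+2.45) − 135·(+6.46)] / -39850 = +0.004055
h(514587, 3079877) = 200.83 + (+0.02325)·(345) + (+0.004055)·(-45) = 200.83 +8.023 -0.182 = 208.670 m.

208.7 m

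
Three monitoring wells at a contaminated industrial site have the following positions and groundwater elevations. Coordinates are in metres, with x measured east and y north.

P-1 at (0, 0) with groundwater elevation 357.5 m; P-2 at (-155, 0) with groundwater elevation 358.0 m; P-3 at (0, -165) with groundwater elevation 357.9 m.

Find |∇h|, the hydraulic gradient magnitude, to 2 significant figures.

0.0040

∂h/∂x = (358.0 − 357.5) / (-155 − 0) = -0.003226
∂h/∂y = (357.9 − 357.5) / (-165 − 0) = -0.002424
|∇h| = √(-0.003226² + -0.002424²) = 0.004035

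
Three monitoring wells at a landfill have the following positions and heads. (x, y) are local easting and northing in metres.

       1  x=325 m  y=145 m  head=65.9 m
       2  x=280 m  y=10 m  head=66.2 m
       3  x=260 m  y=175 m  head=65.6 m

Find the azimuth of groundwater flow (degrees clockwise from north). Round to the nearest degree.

Taking 1 as reference: 2−1 = (-45, -135, +0.3); 3−1 = (-65, 30, -0.3).
Determinant of the coordinate differences = (-45)·30 − (-65)·(-135) = -10125.
∂h/∂x = [(+0.3)·30 − (-0.3)·(-135)] / -10125 = +0.003111
∂h/∂y = [(-45)·(-0.3) − (-65)·(+0.3)] / -10125 = -0.003259
Flow direction (−∇h) has components (-0.003111 E, +0.003259 N).
Azimuth = atan2(E, N) = atan2(-0.003111, +0.003259) = 316.3° ≈ 316°.

316°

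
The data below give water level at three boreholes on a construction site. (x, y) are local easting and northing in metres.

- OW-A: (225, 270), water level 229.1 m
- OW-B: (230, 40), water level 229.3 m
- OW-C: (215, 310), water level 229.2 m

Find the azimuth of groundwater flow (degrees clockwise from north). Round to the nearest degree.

Differences from OW-A: to OW-B (Δx, Δy, Δh) = (5, -230, +0.2); to OW-C = (-10, 40, +0.1).
Solve a·Δx + b·Δy = Δh: det = 5·40 − (-10)·(-230) = -2100.
∂h/∂x = [(+0.2)·40 − (+0.1)·(-230)] / -2100 = -0.01476
∂h/∂y = [5·(+0.1) − (-10)·(+0.2)] / -2100 = -0.001190
Flow direction (−∇h) has components (+0.01476 E, +0.001190 N).
Azimuth = atan2(E, N) = atan2(+0.01476, +0.001190) = 85.4° ≈ 085°.

085°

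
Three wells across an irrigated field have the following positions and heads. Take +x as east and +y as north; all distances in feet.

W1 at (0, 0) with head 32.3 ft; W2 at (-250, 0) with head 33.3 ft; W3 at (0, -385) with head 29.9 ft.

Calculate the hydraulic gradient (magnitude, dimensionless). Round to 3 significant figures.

0.00741

∂h/∂x = (33.3 − 32.3) / (-250 − 0) = -0.004000
∂h/∂y = (29.9 − 32.3) / (-385 − 0) = +0.006234
|∇h| = √(-0.004000² + 0.006234²) = 0.007407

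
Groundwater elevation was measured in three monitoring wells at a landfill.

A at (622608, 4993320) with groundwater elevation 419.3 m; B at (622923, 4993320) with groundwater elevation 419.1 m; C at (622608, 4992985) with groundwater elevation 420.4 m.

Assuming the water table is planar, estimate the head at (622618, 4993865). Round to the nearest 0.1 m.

417.5 m

∂h/∂x = (419.1 − 419.3) / (622923 − 622608) = -0.0006349
∂h/∂y = (420.4 − 419.3) / (4992985 − 4993320) = -0.003284
h(622618, 4993865) = 419.3 + (-0.0006349)·(10) + (-0.003284)·(545) = 419.3 -0.006 -1.790 = 417.504 m.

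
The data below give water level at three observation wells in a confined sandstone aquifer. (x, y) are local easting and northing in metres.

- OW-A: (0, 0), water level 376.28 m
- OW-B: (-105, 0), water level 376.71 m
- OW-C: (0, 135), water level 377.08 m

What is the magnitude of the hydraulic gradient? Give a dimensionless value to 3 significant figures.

0.00720

∂h/∂x = (376.71 − 376.28) / (-105 − 0) = -0.004095
∂h/∂y = (377.08 − 376.28) / (135 − 0) = +0.005926
|∇h| = √(-0.004095² + 0.005926²) = 0.007203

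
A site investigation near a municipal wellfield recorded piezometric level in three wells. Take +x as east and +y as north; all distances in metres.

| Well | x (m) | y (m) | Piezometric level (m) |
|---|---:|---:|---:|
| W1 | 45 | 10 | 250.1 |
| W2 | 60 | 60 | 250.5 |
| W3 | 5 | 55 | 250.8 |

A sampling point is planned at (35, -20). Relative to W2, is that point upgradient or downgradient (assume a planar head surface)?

With h = a·x + b·y + c and W1 as origin, the differences give:
  15·a + 50·b = +0.4
  (-40)·a + 45·b = +0.7
Eliminate b (×45 and ×50, subtract): 2675·a = -17.00 → a = ∂h/∂x = -0.006355
Back-substitute: b = ∂h/∂y = +0.009907.
Head at (35, -20) = 250.1 + (-0.006355)·(-10) + (+0.009907)·(-30) = 249.87 m.
That is lower than the 250.5 m at W2, so the point is downgradient.

downgradient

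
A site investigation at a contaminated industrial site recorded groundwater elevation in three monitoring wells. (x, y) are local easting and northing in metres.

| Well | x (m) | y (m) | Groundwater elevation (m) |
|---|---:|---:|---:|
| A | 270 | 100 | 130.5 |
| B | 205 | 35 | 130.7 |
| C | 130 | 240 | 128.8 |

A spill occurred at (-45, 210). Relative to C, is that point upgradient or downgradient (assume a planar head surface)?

With h = a·x + b·y + c and A as origin, the differences give:
  (-65)·a + (-65)·b = +0.2
  (-140)·a + 140·b = -1.7
Eliminate b (×140 and ×(-65), subtract): -18200·a = -82.50 → a = ∂h/∂x = +0.004533
Back-substitute: b = ∂h/∂y = -0.007610.
Head at (-45, 210) = 130.5 + (+0.004533)·(-315) + (-0.007610)·(110) = 128.24 m.
That is lower than the 128.8 m at C, so the point is downgradient.

downgradient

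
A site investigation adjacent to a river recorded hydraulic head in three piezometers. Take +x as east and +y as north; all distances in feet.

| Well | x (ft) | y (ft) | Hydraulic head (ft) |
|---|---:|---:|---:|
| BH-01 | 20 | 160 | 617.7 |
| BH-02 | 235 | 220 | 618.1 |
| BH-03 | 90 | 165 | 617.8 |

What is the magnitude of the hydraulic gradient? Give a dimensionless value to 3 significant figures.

With h = a·x + b·y + c and BH-01 as origin, the differences give:
  215·a + 60·b = +0.4
  70·a + 5·b = +0.1
Eliminate b (×5 and ×60, subtract): -3125·a = -4.00 → a = ∂h/∂x = +0.001280
Back-substitute: b = ∂h/∂y = +0.002080.
|∇h| = √(0.001280² + 0.002080²) = 0.002442

0.00244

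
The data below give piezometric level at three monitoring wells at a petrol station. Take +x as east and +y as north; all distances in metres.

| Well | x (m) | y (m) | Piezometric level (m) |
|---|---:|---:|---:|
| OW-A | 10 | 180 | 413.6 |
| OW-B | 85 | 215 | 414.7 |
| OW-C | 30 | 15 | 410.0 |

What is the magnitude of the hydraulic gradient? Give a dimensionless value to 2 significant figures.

0.023

Differences from OW-A: to OW-B (Δx, Δy, Δh) = (75, 35, +1.1); to OW-C = (20, -165, -3.6).
Solve a·Δx + b·Δy = Δh: det = 75·(-165) − 20·35 = -13075.
∂h/∂x = [(+1.1)·(-165) − (-3.6)·35] / -13075 = +0.004245
∂h/∂y = [75·(-3.6) − 20·(+1.1)] / -13075 = +0.02233
|∇h| = √(0.004245² + 0.02233²) = 0.02273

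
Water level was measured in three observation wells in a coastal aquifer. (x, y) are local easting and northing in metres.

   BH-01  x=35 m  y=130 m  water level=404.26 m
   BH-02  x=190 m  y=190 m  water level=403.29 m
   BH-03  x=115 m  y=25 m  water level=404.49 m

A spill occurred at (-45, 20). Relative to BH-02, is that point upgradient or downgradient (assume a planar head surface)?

Taking BH-01 as reference: BH-02−BH-01 = (155, 60, -0.97); BH-03−BH-01 = (80, -105, +0.23).
Solve a·Δx + b·Δy = Δh: det = 155·(-105) − 80·60 = -21075.
∂h/∂x = [(-0.97)·(-105) − (+0.23)·60] / -21075 = -0.004178
∂h/∂y = [155·(+0.23) − 80·(-0.97)] / -21075 = -0.005374
Head at (-45, 20) = 404.26 + (-0.004178)·(-80) + (-0.005374)·(-110) = 405.19 m.
That is higher than the 403.29 m at BH-02, so the point is upgradient.

upgradient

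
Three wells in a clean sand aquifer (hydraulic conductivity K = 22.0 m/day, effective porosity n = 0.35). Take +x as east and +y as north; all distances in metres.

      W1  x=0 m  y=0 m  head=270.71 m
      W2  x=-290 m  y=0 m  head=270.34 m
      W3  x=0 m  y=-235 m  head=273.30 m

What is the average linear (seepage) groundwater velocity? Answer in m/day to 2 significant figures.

∂h/∂x = (270.34 − 270.71) / (-290 − 0) = +0.001276
∂h/∂y = (273.30 − 270.71) / (-235 − 0) = -0.01102
|∇h| = √(0.001276² + -0.01102²) = 0.01109
Seepage velocity v = K·i/n = 22.0 × 0.01109 / 0.35 = 0.6971 m/day.

0.70 m/day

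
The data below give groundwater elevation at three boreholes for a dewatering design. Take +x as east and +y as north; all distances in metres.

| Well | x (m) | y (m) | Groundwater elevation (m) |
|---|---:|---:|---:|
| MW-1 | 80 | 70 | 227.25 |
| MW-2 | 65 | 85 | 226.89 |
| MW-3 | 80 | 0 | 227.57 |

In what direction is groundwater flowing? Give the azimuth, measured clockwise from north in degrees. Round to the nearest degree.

283°

With h = a·x + b·y + c and MW-1 as origin, the differences give:
  (-15)·a + 15·b = -0.36
  0·a + (-70)·b = +0.32
Eliminate b (×(-70) and ×15, subtract): 1050·a = 20.400 → a = ∂h/∂x = +0.01943
Back-substitute: b = ∂h/∂y = -0.004571.
Flow direction (−∇h) has components (-0.01943 E, +0.004571 N).
Azimuth = atan2(E, N) = atan2(-0.01943, +0.004571) = 283.2° ≈ 283°.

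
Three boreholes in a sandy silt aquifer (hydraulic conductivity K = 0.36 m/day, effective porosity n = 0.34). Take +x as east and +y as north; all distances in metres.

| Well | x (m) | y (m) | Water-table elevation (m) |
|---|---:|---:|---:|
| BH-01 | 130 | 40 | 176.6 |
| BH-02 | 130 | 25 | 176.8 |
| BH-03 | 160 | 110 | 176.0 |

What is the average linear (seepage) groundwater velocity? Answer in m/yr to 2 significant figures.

6.7 m/yr

Differences from BH-01: to BH-02 (Δx, Δy, Δh) = (0, -15, +0.2); to BH-03 = (30, 70, -0.6).
Solve a·Δx + b·Δy = Δh: det = 0·70 − 30·(-15) = 450.
∂h/∂x = [(+0.2)·70 − (-0.6)·(-15)] / 450 = +0.01111
∂h/∂y = [0·(-0.6) − 30·(+0.2)] / 450 = -0.01333
|∇h| = √(0.01111² + -0.01333²) = 0.01735
Seepage velocity v = K·i/n = 0.36 × 0.01735 / 0.34 = 0.01837 m/day = 6.71 m/yr.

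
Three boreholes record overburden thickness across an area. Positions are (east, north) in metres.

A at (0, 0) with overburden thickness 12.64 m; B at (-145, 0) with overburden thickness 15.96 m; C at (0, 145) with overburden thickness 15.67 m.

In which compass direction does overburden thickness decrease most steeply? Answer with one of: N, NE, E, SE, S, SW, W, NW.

∂d/∂x = (15.96 − 12.64) / (-145 − 0) = -0.02290
∂d/∂y = (15.67 − 12.64) / (145 − 0) = +0.02090
Steepest decrease is along −∇f = (+0.02290 E, -0.02090 N) → southeast.

SE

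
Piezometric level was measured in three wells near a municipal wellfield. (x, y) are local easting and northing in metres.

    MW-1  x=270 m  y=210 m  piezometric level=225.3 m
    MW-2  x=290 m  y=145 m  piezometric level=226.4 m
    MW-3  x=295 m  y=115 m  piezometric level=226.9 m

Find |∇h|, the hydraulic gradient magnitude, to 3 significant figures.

0.0165

Differences from MW-1: to MW-2 (Δx, Δy, Δh) = (20, -65, +1.1); to MW-3 = (25, -95, +1.6).
Solve a·Δx + b·Δy = Δh: det = 20·(-95) − 25·(-65) = -275.
∂h/∂x = [(+1.1)·(-95) − (+1.6)·(-65)] / -275 = +0.001818
∂h/∂y = [20·(+1.6) − 25·(+1.1)] / -275 = -0.01636
|∇h| = √(0.001818² + -0.01636²) = 0.01646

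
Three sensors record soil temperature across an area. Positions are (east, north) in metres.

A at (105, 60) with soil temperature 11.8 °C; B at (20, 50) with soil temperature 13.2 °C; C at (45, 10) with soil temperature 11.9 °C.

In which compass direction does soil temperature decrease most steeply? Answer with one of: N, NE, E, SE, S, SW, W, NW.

With T = a·x + b·y + c and A as origin, the differences give:
  (-85)·a + (-10)·b = +1.4
  (-60)·a + (-50)·b = +0.1
Eliminate b (×(-50) and ×(-10), subtract): 3650·a = -69.00 → a = ∂T/∂x = -0.01890
Back-substitute: b = ∂T/∂y = +0.02068.
Steepest decrease is along −∇f = (+0.01890 E, -0.02068 N) → southeast.

SE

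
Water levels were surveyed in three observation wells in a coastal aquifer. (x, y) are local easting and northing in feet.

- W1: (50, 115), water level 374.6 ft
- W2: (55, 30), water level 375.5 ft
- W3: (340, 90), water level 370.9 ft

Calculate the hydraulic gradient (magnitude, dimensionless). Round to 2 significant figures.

0.018

Three-point gradient (reference W1): Δ to W2 = (5, -85, +0.9), Δ to W3 = (290, -25, -3.7).
∂h/∂x = -0.01374, ∂h/∂y = -0.01140 (det = 24525).
|∇h| = √(-0.01374² + -0.01140²) = 0.01785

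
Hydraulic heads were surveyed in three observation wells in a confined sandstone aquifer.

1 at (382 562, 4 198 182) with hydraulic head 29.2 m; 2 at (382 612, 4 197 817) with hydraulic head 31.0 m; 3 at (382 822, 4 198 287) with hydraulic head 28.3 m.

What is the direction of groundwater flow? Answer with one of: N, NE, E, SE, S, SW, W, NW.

N

Taking 1 as reference: 2−1 = (50, -365, +1.8); 3−1 = (260, 105, -0.9).
Determinant of the coordinate differences = 50·105 − 260·(-365) = 100150.
∂h/∂x = [(+1.8)·105 − (-0.9)·(-365)] / 100150 = -0.001393
∂h/∂y = [50·(-0.9) − 260·(+1.8)] / 100150 = -0.005122
Flow = −∇h = (+0.001393 east, +0.005122 north), which points north.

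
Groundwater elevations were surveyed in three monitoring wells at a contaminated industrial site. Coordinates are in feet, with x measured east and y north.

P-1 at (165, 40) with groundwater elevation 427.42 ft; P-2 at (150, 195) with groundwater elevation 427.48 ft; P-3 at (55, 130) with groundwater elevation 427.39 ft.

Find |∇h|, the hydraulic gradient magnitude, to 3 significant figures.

With h = a·x + b·y + c and P-1 as origin, the differences give:
  (-15)·a + 155·b = +0.06
  (-110)·a + 90·b = -0.03
Eliminate b (×90 and ×155, subtract): 15700·a = 10.050 → a = ∂h/∂x = +0.0006401
Back-substitute: b = ∂h/∂y = +0.0004490.
|∇h| = √(0.0006401² + 0.0004490²) = 0.0007819

0.000782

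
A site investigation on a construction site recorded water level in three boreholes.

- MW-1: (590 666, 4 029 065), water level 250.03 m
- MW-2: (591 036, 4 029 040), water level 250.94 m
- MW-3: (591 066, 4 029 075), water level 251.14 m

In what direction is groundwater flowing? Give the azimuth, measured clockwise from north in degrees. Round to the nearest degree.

218°

Taking MW-1 as reference: MW-2−MW-1 = (370, -25, +0.91); MW-3−MW-1 = (400, 10, +1.11).
Determinant of the coordinate differences = 370·10 − 400·(-25) = 13700.
∂h/∂x = [(+0.91)·10 − (+1.11)·(-25)] / 13700 = +0.002690
∂h/∂y = [370·(+1.11) − 400·(+0.91)] / 13700 = +0.003409
Flow direction (−∇h) has components (-0.002690 E, -0.003409 N).
Azimuth = atan2(E, N) = atan2(-0.002690, -0.003409) = 218.3° ≈ 218°.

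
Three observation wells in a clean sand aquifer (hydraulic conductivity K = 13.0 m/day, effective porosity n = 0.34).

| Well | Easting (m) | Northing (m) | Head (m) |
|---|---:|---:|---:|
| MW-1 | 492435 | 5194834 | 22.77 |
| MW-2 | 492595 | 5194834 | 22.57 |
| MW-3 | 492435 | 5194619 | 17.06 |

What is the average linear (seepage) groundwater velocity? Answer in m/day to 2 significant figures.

∂h/∂x = (22.57 − 22.77) / (492595 − 492435) = -0.001250
∂h/∂y = (17.06 − 22.77) / (5194619 − 5194834) = +0.02656
|∇h| = √(-0.001250² + 0.02656²) = 0.02659
Seepage velocity v = K·i/n = 13.0 × 0.02659 / 0.34 = 1.017 m/day.

1.0 m/day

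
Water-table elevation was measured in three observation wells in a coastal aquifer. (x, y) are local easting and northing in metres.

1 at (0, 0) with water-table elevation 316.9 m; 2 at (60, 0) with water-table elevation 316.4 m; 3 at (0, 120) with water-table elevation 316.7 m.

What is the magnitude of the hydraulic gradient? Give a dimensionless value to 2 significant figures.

∂h/∂x = (316.4 − 316.9) / (60 − 0) = -0.008333
∂h/∂y = (316.7 − 316.9) / (120 − 0) = -0.001667
|∇h| = √(-0.008333² + -0.001667²) = 0.008498

0.0085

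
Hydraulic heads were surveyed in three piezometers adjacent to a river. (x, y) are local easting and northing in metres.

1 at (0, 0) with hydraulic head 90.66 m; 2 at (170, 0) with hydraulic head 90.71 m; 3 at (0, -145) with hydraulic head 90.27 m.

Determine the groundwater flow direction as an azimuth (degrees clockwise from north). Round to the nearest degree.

186°

∂h/∂x = (90.71 − 90.66) / (170 − 0) = +0.0002941
∂h/∂y = (90.27 − 90.66) / (-145 − 0) = +0.002690
Flow direction (−∇h) has components (-0.0002941 E, -0.002690 N).
Azimuth = atan2(E, N) = atan2(-0.0002941, -0.002690) = 186.2° ≈ 186°.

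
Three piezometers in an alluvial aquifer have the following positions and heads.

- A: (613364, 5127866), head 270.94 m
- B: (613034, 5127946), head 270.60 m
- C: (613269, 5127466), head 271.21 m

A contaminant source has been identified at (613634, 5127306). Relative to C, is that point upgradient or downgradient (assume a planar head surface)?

Three-point gradient (reference A): Δ to B = (-330, 80, -0.34), Δ to C = (-95, -400, +0.27).
∂h/∂x = +0.0008195, ∂h/∂y = -0.0008696 (det = 139600).
Head at (613634, 5127306) = 270.94 + (+0.0008195)·(270) + (-0.0008696)·(-560) = 271.65 m.
That is higher than the 271.21 m at C, so the point is upgradient.

upgradient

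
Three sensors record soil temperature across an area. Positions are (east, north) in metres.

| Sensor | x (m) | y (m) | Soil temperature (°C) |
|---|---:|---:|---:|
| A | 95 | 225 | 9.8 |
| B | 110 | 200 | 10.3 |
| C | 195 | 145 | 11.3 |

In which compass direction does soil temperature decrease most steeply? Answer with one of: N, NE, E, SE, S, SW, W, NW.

N

Differences from A: to B (Δx, Δy, Δh) = (15, -25, +0.5); to C = (100, -80, +1.5).
Solve a·Δx + b·Δy = ΔT: det = 15·(-80) − 100·(-25) = 1300.
∂T/∂x = [(+0.5)·(-80) − (+1.5)·(-25)] / 1300 = -0.001923
∂T/∂y = [15·(+1.5) − 100·(+0.5)] / 1300 = -0.02115
Steepest decrease is along −∇f = (+0.001923 E, +0.02115 N) → north.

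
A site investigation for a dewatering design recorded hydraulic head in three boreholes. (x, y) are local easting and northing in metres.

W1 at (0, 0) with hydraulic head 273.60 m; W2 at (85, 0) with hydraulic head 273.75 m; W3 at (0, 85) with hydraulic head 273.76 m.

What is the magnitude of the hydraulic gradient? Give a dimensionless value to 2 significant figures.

∂h/∂x = (273.75 − 273.60) / (85 − 0) = +0.001765
∂h/∂y = (273.76 − 273.60) / (85 − 0) = +0.001882
|∇h| = √(0.001765² + 0.001882²) = 0.00258

0.0026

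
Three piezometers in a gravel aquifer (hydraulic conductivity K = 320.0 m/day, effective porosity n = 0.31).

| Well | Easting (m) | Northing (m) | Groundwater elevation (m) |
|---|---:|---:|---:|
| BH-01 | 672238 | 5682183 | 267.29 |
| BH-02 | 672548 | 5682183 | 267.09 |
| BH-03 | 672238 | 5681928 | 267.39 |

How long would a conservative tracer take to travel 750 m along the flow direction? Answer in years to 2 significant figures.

∂h/∂x = (267.09 − 267.29) / (672548 − 672238) = -0.0006452
∂h/∂y = (267.39 − 267.29) / (5681928 − 5682183) = -0.0003922
|∇h| = √(-0.0006452² + -0.0003922²) = 0.0007551
Seepage velocity v = K·i/n = 320.0 × 0.0007551 / 0.31 = 0.7795 m/day.
t = 750 / 0.7795 = 962.2 days = 2.63 years.

2.6 years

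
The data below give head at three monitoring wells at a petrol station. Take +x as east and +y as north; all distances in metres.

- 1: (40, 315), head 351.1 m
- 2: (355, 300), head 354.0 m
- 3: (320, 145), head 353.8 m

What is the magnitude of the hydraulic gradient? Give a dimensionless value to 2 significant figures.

Taking 1 as reference: 2−1 = (315, -15, +2.9); 3−1 = (280, -170, +2.7).
Determinant of the coordinate differences = 315·(-170) − 280·(-15) = -49350.
∂h/∂x = [(+2.9)·(-170) − (+2.7)·(-15)] / -49350 = +0.009169
∂h/∂y = [315·(+2.7) − 280·(+2.9)] / -49350 = -0.0007801
|∇h| = √(0.009169² + -0.0007801²) = 0.009202

0.0092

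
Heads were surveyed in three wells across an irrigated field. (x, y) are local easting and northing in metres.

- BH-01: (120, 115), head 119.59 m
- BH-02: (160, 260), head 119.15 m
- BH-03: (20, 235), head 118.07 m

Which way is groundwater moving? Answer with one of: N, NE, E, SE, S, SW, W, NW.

Taking BH-01 as reference: BH-02−BH-01 = (40, 145, -0.44); BH-03−BH-01 = (-100, 120, -1.52).
Determinant of the coordinate differences = 40·120 − (-100)·145 = 19300.
∂h/∂x = [(-0.44)·120 − (-1.52)·145] / 19300 = +0.008684
∂h/∂y = [40·(-1.52) − (-100)·(-0.44)] / 19300 = -0.005430
Flow = −∇h = (-0.008684 east, +0.005430 north), which points northwest.

NW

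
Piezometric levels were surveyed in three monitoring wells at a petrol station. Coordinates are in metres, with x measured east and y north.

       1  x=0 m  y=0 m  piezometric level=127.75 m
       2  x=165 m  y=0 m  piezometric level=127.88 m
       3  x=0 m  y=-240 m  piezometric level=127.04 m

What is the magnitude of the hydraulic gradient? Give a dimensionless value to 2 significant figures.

∂h/∂x = (127.88 − 127.75) / (165 − 0) = +0.0007879
∂h/∂y = (127.04 − 127.75) / (-240 − 0) = +0.002958
|∇h| = √(0.0007879² + 0.002958²) = 0.003061

0.0031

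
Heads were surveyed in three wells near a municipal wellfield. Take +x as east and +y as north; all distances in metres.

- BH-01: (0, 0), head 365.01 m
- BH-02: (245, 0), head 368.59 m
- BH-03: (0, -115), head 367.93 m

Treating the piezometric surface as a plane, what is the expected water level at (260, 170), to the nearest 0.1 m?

∂h/∂x = (368.59 − 365.01) / (245 − 0) = +0.01461
∂h/∂y = (367.93 − 365.01) / (-115 − 0) = -0.02539
h(260, 170) = 365.01 + (+0.01461)·(260) + (-0.02539)·(170) = 365.01 +3.799 -4.317 = 364.493 m.

364.5 m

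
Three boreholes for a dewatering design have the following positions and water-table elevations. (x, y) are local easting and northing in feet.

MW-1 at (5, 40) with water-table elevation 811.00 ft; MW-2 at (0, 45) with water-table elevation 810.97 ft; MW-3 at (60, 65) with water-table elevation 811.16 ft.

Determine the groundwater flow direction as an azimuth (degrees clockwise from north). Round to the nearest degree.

Differences from MW-1: to MW-2 (Δx, Δy, Δh) = (-5, 5, -0.03); to MW-3 = (55, 25, +0.16).
Determinant of the coordinate differences = (-5)·25 − 55·5 = -400.
∂h/∂x = [(-0.03)·25 − (+0.16)·5] / -400 = +0.003875
∂h/∂y = [(-5)·(+0.16) − 55·(-0.03)] / -400 = -0.002125
Flow direction (−∇h) has components (-0.003875 E, +0.002125 N).
Azimuth = atan2(E, N) = atan2(-0.003875, +0.002125) = 298.7° ≈ 299°.

299°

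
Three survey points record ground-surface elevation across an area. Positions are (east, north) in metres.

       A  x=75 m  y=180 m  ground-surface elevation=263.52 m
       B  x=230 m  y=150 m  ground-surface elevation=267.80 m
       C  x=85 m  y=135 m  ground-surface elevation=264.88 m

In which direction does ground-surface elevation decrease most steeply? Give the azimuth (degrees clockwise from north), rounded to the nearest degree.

318°

Three-point gradient (reference A): Δ to B = (155, -30, +4.28), Δ to C = (10, -45, +1.36).
∂z/∂x = +0.02274, ∂z/∂y = -0.02517 (det = -6675).
Steepest decrease is along −∇f: components (-0.02274 E, +0.02517 N).
Azimuth = atan2(-0.02274, +0.02517) = 317.9° ≈ 318°.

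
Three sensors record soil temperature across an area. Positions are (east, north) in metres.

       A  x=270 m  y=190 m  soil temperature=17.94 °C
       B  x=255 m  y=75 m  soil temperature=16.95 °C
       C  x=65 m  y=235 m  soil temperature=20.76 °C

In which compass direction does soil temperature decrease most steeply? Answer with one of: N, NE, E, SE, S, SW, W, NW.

With T = a·x + b·y + c and A as origin, the differences give:
  (-15)·a + (-115)·b = -0.99
  (-205)·a + 45·b = +2.82
Eliminate b (×45 and ×(-115), subtract): -24250·a = 279.750 → a = ∂T/∂x = -0.01154
Back-substitute: b = ∂T/∂y = +0.01011.
Steepest decrease is along −∇f = (+0.01154 E, -0.01011 N) → southeast.

SE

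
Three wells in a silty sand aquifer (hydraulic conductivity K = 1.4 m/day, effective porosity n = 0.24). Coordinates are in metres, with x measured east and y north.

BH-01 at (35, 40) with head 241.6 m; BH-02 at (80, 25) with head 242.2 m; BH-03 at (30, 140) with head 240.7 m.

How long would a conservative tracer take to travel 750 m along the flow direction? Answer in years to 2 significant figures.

26 years

With h = a·x + b·y + c and BH-01 as origin, the differences give:
  45·a + (-15)·b = +0.6
  (-5)·a + 100·b = -0.9
Eliminate b (×100 and ×(-15), subtract): 4425·a = 46.50 → a = ∂h/∂x = +0.01051
Back-substitute: b = ∂h/∂y = -0.008475.
|∇h| = √(0.01051² + -0.008475²) = 0.0135
Seepage velocity v = K·i/n = 1.4 × 0.0135 / 0.24 = 0.07875 m/day.
t = 750 / 0.07875 = 9524 days = 26.1 years.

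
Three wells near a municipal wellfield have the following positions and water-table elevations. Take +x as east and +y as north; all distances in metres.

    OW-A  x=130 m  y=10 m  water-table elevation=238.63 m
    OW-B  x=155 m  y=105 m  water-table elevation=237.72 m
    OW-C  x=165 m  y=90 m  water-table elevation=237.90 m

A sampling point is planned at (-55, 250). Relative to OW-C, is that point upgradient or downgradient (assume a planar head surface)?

downgradient

Taking OW-A as reference: OW-B−OW-A = (25, 95, -0.91); OW-C−OW-A = (35, 80, -0.73).
Solve a·Δx + b·Δy = Δh: det = 25·80 − 35·95 = -1325.
∂h/∂x = [(-0.91)·80 − (-0.73)·95] / -1325 = +0.002604
∂h/∂y = [25·(-0.73) − 35·(-0.91)] / -1325 = -0.01026
Head at (-55, 250) = 238.63 + (+0.002604)·(-185) + (-0.01026)·(240) = 235.68 m.
That is lower than the 237.90 m at OW-C, so the point is downgradient.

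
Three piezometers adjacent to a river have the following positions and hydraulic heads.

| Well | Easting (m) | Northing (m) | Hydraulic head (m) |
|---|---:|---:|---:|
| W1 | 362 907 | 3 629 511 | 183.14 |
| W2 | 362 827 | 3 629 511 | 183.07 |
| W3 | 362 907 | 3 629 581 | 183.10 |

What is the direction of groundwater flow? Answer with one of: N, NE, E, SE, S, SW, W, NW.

∂h/∂x = (183.07 − 183.14) / (362827 − 362907) = +0.0008750
∂h/∂y = (183.10 − 183.14) / (3629581 − 3629511) = -0.0005714
Flow = −∇h = (-0.0008750 east, +0.0005714 north), which points northwest.

NW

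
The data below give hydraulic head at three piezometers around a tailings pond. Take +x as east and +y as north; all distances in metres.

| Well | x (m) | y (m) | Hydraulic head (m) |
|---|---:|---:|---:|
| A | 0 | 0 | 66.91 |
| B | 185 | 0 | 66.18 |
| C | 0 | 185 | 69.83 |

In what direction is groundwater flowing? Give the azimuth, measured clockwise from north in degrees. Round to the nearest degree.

166°

∂h/∂x = (66.18 − 66.91) / (185 − 0) = -0.003946
∂h/∂y = (69.83 − 66.91) / (185 − 0) = +0.01578
Flow direction (−∇h) has components (+0.003946 E, -0.01578 N).
Azimuth = atan2(E, N) = atan2(+0.003946, -0.01578) = 166.0° ≈ 166°.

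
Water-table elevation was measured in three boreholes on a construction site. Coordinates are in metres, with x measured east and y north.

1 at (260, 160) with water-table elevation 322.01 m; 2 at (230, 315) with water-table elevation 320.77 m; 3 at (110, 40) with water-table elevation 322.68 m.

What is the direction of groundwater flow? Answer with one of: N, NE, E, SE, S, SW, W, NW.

Differences from 1: to 2 (Δx, Δy, Δh) = (-30, 155, -1.24); to 3 = (-150, -120, +0.67).
Solve a·Δx + b·Δy = Δh: det = (-30)·(-120) − (-150)·155 = 26850.
∂h/∂x = [(-1.24)·(-120) − (+0.67)·155] / 26850 = +0.001674
∂h/∂y = [(-30)·(+0.67) − (-150)·(-1.24)] / 26850 = -0.007676
Flow = −∇h = (-0.001674 east, +0.007676 north), which points north.

N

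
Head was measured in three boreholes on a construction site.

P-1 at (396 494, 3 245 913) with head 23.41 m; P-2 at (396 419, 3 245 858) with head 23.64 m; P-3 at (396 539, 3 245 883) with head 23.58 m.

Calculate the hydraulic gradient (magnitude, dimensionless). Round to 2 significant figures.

Taking P-1 as reference: P-2−P-1 = (-75, -55, +0.23); P-3−P-1 = (45, -30, +0.17).
Determinant of the coordinate differences = (-75)·(-30) − 45·(-55) = 4725.
∂h/∂x = [(+0.23)·(-30) − (+0.17)·(-55)] / 4725 = +0.0005185
∂h/∂y = [(-75)·(+0.17) − 45·(+0.23)] / 4725 = -0.004889
|∇h| = √(0.0005185² + -0.004889²) = 0.004916

0.0049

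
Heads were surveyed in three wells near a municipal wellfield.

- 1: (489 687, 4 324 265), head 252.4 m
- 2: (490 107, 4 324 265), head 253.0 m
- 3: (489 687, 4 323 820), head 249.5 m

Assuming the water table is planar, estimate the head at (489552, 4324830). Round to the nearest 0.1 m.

∂h/∂x = (253.0 − 252.4) / (490107 − 489687) = +0.001429
∂h/∂y = (249.5 − 252.4) / (4323820 − 4324265) = +0.006517
h(489552, 4324830) = 252.4 + (+0.001429)·(-135) + (+0.006517)·(565) = 252.4 -0.193 +3.682 = 255.889 m.

255.9 m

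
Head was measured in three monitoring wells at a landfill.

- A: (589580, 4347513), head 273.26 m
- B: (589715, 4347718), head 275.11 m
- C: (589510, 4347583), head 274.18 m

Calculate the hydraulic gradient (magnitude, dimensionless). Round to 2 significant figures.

0.011

Differences from A: to B (Δx, Δy, Δh) = (135, 205, +1.85); to C = (-70, 70, +0.92).
Solve a·Δx + b·Δy = Δh: det = 135·70 − (-70)·205 = 23800.
∂h/∂x = [(+1.85)·70 − (+0.92)·205] / 23800 = -0.002483
∂h/∂y = [135·(+0.92) − (-70)·(+1.85)] / 23800 = +0.01066
|∇h| = √(-0.002483² + 0.01066²) = 0.01095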